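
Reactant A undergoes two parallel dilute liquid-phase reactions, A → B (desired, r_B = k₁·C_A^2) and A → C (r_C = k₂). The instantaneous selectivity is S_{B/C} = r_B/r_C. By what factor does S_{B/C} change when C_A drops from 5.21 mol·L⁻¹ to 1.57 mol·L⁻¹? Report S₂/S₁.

S_{B/C} = (k₁/k₂)·C_A^2, so S₂/S₁ = (C_{A,2}/C_{A,1})^2.
= (1.57/5.21)^2 = (0.3013)^2 = 0.0908.
Selectivity toward B falls as C_A falls — high-concentration operation is favoured.

0.0908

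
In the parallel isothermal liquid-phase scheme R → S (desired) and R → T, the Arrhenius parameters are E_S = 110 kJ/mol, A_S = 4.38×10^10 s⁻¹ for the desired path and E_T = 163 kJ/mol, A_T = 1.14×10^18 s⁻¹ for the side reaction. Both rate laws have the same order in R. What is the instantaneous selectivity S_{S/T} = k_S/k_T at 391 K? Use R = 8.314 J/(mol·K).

Since both paths have the same order in R, the concentration cancels and S_{S/T} = k_S/k_T = (A_S/A_T)·exp[(E_T−E_S)/(RT)].
(E_T−E_S)/(RT) = (163−110)×10³/(8.314×391) = 53000/3251 = 16.30.
k_S/k_T = (4.38×10^10/1.14×10^18)·exp(16.30) = 3.842×10^-8 × 1.204×10^7 = 0.463.
Since E_S < E_T, lowering the temperature improves selectivity toward S.

0.463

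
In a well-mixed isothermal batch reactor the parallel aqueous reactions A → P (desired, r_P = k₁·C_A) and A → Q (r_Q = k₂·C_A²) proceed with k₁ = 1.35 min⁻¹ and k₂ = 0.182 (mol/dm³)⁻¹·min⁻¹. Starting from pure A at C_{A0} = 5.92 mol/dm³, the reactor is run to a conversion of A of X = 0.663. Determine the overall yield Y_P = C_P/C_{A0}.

C_A = C_{A0}(1−X) = 1.995 mol/dm³.
Along a PFR/batch, dC_P/dC_A = −r_P/(r_P+r_Q) = −k₁/(k₁+k₂·C_A).
Integrating from C_{A0} to C_A: C_P = (1.35/0.182)·ln[(1.35+0.182·5.92)/(1.35+0.182·2.00)] = 7.418·ln(2.427/1.713) = 2.585 mol/dm³.
Y_P = C_P/C_{A0} = 2.585/5.92 = 0.437.

0.437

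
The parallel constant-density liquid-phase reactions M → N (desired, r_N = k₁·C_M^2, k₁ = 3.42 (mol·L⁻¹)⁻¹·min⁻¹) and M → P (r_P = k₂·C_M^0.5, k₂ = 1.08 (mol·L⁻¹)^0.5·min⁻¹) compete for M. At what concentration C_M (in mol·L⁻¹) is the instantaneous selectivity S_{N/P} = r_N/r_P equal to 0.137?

0.123 mol·L⁻¹

S_{N/P} = (k₁/k₂)·C_M^1.5 ⇒ C_M = (S·k₂/k₁)^(1/1.5).
= (0.137×1.08/3.42)^(0.6667) = (0.04326)^(0.6667) = 0.123 mol·L⁻¹.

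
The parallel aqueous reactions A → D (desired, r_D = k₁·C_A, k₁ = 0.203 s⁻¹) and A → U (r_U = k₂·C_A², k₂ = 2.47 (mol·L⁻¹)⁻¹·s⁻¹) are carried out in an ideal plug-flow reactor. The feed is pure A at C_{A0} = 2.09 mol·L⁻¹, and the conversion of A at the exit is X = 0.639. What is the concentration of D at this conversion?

C_A = C_{A0}(1−X) = 0.7545 mol·L⁻¹.
Along a PFR/batch, dC_D/dC_A = −r_D/(r_D+r_U) = −k₁/(k₁+k₂·C_A).
Integrating from C_{A0} to C_A: C_D = (0.203/2.47)·ln[(0.203+2.47·2.09)/(0.203+2.47·0.754)] = 0.08219·ln(5.365/2.067) = 0.07841 mol·L⁻¹.

0.0784 mol·L⁻¹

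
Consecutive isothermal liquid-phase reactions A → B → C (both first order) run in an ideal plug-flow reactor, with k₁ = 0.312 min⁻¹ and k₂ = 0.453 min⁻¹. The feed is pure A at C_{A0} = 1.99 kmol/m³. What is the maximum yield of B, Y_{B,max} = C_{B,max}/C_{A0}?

Evaluating C_B at τ_opt = ln(k₂/k₁)/(k₂−k₁) gives C_{B,max}/C_{A0} = (k₁/k₂)^[k₂/(k₂−k₁)].
= (0.312/0.453)^(0.453/(0.453−0.312)) = (0.6887)^(3.213) = 0.3018.

0.302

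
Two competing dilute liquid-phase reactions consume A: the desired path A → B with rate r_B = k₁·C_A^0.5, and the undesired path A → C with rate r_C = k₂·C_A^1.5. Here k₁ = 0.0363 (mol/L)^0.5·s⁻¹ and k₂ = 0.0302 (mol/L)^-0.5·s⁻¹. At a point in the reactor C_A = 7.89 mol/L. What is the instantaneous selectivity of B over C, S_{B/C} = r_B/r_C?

S_{B/C} = r_B/r_C = (k₁·C_A^0.5)/(k₂·C_A^1.5) = (k₁/k₂)·C_A⁻¹.
= (0.0363×7.890^0.5) / (0.0302×7.890^1.5) = 0.1020/0.6693 = 0.152.

0.152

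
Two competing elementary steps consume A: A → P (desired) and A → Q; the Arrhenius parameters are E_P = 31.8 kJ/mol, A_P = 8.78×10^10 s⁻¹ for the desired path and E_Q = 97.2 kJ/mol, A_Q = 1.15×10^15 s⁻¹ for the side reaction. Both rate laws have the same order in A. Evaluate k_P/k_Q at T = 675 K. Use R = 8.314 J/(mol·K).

With equal orders, S_{P/Q} = k_P/k_Q = (A_P/A_Q)·exp[(E_Q−E_P)/(RT)].
(E_Q−E_P)/(RT) = (97.2−31.8)×10³/(8.314×675) = 65400/5612 = 11.65.
k_P/k_Q = (8.78×10^10/1.15×10^15)·exp(11.65) = 7.635×10^-5 × 1.151×10^5 = 8.79.
Since E_P < E_Q, lowering the temperature improves selectivity toward P.

8.79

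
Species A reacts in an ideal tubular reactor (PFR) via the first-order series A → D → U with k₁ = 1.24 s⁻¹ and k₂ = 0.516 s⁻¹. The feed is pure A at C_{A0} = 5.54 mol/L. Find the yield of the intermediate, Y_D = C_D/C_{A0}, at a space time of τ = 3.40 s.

Solving the coupled first-order balances gives C_D(τ) = [k₁/(k₂−k₁)]·C_{A0}·(e^(−k₁τ) − e^(−k₂τ)).
e^(−k₁τ) = e^(−1.24×3.40) = e^(−4.216) = 0.01476; e^(−k₂τ) = e^(−1.754) = 0.1730.
C_D = 1.24×5.54/(0.516−1.24) × (0.01476−0.1730) = (-9.488)×(-0.1583) = 1.502 mol/L.
Y_D = C_D/C_{A0} = 1.502/5.54 = 0.271.

0.271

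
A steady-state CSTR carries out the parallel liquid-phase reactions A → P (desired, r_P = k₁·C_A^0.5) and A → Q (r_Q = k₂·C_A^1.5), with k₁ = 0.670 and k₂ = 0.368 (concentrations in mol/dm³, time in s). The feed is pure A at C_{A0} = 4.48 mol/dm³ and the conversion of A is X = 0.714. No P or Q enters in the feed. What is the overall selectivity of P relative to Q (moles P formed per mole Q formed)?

Exit C_A = C_{A0}(1−X) = 4.48×0.286 = 1.281 mol/dm³.
Rates in a CSTR are evaluated at the outlet concentration: r_P = 0.670×1.281^0.5 = 0.7584, r_Q = 0.368×1.281^1.5 = 0.5337.
Overall selectivity = C_P/C_Q = r_Pτ/(r_Qτ) = r_P/r_Q = 1.42.

1.42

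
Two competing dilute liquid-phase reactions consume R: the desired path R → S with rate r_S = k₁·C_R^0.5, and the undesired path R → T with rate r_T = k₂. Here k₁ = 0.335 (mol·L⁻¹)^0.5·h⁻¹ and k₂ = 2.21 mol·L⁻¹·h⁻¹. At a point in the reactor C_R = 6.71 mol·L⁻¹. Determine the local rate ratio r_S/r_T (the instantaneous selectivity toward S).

0.393

S_{S/T} = r_S/r_T = (k₁·C_R^0.5)/(k₂) = (k₁/k₂)·C_R^0.5.
= (0.335×6.710^0.5) / (2.21) = 0.8678/2.210 = 0.393.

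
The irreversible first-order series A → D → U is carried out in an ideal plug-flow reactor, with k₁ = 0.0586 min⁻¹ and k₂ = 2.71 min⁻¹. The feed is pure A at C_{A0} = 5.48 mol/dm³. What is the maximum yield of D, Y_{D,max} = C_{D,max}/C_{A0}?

0.0199

Evaluating C_D at τ_opt = ln(k₂/k₁)/(k₂−k₁) gives C_{D,max}/C_{A0} = (k₁/k₂)^[k₂/(k₂−k₁)].
= (0.0586/2.71)^(2.71/(2.71−0.0586)) = (0.02162)^(1.022) = 0.01987.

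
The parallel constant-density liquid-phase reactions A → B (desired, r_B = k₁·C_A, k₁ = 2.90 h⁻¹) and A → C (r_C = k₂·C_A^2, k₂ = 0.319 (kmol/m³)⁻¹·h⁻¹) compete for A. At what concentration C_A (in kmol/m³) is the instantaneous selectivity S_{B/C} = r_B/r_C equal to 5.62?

S_{B/C} = (k₁/k₂)·C_A⁻¹ ⇒ C_A = (S·k₂/k₁)^(-1).
= (5.62×0.319/2.90)^(-1) = (0.6182)^(-1) = 1.62 kmol/m³.

1.62 kmol/m³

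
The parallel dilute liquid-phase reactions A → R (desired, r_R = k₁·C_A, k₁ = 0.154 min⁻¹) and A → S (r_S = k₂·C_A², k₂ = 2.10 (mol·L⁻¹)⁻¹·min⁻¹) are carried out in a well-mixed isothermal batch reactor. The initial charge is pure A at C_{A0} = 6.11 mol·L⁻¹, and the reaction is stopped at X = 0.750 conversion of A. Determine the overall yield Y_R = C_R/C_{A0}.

0.0162

C_A = C_{A0}(1−X) = 1.528 mol·L⁻¹.
Along a PFR/batch, dC_R/dC_A = −r_R/(r_R+r_S) = −k₁/(k₁+k₂·C_A).
Integrating from C_{A0} to C_A: C_R = (0.154/2.10)·ln[(0.154+2.10·6.11)/(0.154+2.10·1.53)] = 0.07333·ln(12.99/3.362) = 0.09910 mol·L⁻¹.
Y_R = C_R/C_{A0} = 0.09910/6.11 = 0.0162.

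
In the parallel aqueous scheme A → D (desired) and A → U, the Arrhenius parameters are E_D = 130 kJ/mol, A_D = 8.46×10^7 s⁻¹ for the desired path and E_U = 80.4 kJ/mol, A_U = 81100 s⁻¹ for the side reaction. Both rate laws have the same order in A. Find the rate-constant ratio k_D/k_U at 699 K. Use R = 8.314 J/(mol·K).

k_D/k_U = (A_D/A_U)·exp[−(E_D−E_U)/(RT)] = (A_D/A_U)·exp[(E_U−E_D)/(RT)].
(E_U−E_D)/(RT) = (80.4−130)×10³/(8.314×699) = -49600/5811 = -8.535.
k_D/k_U = (8.46×10^7/81100)·exp(-8.535) = 1043 × 1.965×10^-4 = 0.205.

0.205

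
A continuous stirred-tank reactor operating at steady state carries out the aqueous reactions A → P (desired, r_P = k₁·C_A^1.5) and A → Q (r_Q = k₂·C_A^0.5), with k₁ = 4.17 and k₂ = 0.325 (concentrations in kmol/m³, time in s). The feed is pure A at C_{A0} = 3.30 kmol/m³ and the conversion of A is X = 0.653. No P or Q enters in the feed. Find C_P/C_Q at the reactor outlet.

Exit C_A = C_{A0}(1−X) = 3.30×0.347 = 1.145 kmol/m³.
A CSTR operates uniformly at the exit composition, giving r_P = 5.110 and r_Q = 0.3478 (each k·C_A^n at C_A = 1.145).
Overall selectivity = C_P/C_Q = r_Pτ/(r_Qτ) = r_P/r_Q = 14.7.

14.7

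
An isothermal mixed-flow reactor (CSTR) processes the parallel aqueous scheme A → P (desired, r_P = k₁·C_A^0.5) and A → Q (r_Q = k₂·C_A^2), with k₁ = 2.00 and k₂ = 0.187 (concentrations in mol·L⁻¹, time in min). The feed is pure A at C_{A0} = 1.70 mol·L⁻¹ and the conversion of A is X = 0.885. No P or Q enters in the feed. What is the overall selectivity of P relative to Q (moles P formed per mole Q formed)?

Exit C_A = C_{A0}(1−X) = 1.70×0.115 = 0.1955 mol·L⁻¹.
A CSTR operates uniformly at the exit composition, giving r_P = 0.8843 and r_Q = 0.007147 (each k·C_A^n at C_A = 0.1955).
Overall selectivity = C_P/C_Q = r_Pτ/(r_Qτ) = r_P/r_Q = 124.

124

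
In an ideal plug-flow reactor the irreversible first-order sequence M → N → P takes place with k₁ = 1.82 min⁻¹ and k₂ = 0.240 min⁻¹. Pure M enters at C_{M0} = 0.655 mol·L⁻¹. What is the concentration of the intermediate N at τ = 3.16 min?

0.351 mol·L⁻¹

The intermediate concentration in a first-order A→B→C sequence is C_N = k₁C_{M0}(e^(−k₁τ) − e^(−k₂τ))/(k₂−k₁).
e^(−k₁τ) = e^(−1.82×3.16) = e^(−5.751) = 0.003179; e^(−k₂τ) = e^(−0.7584) = 0.4684.
C_N = 1.82×0.655/(0.240−1.82) × (0.003179−0.4684) = (-0.7545)×(-0.4652) = 0.3510 mol·L⁻¹.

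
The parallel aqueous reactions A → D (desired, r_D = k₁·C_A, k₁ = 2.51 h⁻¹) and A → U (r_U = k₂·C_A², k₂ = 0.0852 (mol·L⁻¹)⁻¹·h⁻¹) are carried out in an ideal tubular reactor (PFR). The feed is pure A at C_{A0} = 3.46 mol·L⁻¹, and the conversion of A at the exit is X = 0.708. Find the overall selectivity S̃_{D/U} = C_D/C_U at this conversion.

C_A = C_{A0}(1−X) = 1.010 mol·L⁻¹.
Along a PFR/batch, dC_D/dC_A = −r_D/(r_D+r_U) = −k₁/(k₁+k₂·C_A).
Integrating from C_{A0} to C_A: C_D = (2.51/0.0852)·ln[(2.51+0.0852·3.46)/(2.51+0.0852·1.01)] = 29.46·ln(2.805/2.596) = 2.278 mol·L⁻¹.
C_U = (C_{A0}−C_A)−C_D = 0.1716 mol·L⁻¹; S̃_{D/U} = 2.278/0.1716 = 13.3.

13.3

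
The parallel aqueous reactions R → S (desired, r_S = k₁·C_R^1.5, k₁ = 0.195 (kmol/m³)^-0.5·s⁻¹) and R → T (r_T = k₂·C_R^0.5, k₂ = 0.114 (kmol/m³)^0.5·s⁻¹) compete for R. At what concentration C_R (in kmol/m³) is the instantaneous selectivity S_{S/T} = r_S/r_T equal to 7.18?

S_{S/T} = (k₁/k₂)·C_R ⇒ C_R = S·k₂/k₁.
= 7.18×0.114/0.195 = 4.20 kmol/m³.

4.20 kmol/m³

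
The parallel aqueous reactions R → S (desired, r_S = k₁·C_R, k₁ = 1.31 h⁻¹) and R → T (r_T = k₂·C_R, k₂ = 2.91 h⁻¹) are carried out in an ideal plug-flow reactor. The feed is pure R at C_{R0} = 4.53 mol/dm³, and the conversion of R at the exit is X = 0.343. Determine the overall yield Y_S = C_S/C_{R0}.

0.106

C_R = C_{R0}(1−X) = 2.976 mol/dm³.
Both paths are first order in R, so the instantaneous fraction to S is constant: dC_S/d(−C_R) = k₁/(k₁+k₂) = 0.3104.
C_S = 0.3104·(C_{R0}−C_R) = 0.3104×1.554 = 0.482 mol/dm³.
Y_S = C_S/C_{R0} = 0.4823/4.53 = 0.106.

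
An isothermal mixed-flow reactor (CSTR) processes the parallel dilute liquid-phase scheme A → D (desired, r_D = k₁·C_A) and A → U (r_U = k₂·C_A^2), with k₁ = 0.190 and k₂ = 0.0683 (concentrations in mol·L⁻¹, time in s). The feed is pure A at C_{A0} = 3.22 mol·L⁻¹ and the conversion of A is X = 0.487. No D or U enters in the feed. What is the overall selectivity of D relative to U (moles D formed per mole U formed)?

Exit C_A = C_{A0}(1−X) = 3.22×0.513 = 1.652 mol·L⁻¹.
Rates in a CSTR are evaluated at the outlet concentration: r_D = 0.190×1.652 = 0.3139, r_U = 0.0683×1.652^2 = 0.1864.
Overall selectivity = C_D/C_U = r_Dτ/(r_Uτ) = r_D/r_U = 1.68.

1.68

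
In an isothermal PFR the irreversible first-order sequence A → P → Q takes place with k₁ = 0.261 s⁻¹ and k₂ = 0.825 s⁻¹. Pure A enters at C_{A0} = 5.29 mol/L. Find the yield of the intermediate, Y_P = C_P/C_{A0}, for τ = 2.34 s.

0.184

The intermediate concentration in a first-order A→B→C sequence is C_P = k₁C_{A0}(e^(−k₁τ) − e^(−k₂τ))/(k₂−k₁).
e^(−k₁τ) = e^(−0.261×2.34) = e^(−0.6107) = 0.5429; e^(−k₂τ) = e^(−1.930) = 0.1451.
C_P = 0.261×5.29/(0.825−0.261) × (0.5429−0.1451) = 2.448×0.3979 = 0.9740 mol/L.
Y_P = C_P/C_{A0} = 0.9740/5.29 = 0.184.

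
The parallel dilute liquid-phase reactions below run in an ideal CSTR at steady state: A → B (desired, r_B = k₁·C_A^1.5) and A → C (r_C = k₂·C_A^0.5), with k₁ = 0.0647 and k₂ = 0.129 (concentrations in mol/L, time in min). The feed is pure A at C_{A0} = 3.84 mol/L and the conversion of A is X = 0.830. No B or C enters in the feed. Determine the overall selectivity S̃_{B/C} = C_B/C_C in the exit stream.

0.327

Exit C_A = C_{A0}(1−X) = 3.84×0.170 = 0.6528 mol/L.
A CSTR operates uniformly at the exit composition, giving r_B = 0.03413 and r_C = 0.1042 (each k·C_A^n at C_A = 0.6528).
Overall selectivity = C_B/C_C = r_Bτ/(r_Cτ) = r_B/r_C = 0.327.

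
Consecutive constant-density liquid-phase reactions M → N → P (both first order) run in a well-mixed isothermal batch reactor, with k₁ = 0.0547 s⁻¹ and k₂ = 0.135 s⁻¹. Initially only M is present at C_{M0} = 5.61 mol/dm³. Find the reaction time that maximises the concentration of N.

The intermediate peaks when r₁ = r₂, i.e. k₁e^(−k₁t) = k₂e^(−k₂t), giving t_opt = ln(k₂/k₁)/(k₂−k₁).
= ln(0.135/0.0547)/(0.135−0.0547) = ln(2.468)/0.08030 = 0.9034/0.08030 = 11.3 s.

11.3 s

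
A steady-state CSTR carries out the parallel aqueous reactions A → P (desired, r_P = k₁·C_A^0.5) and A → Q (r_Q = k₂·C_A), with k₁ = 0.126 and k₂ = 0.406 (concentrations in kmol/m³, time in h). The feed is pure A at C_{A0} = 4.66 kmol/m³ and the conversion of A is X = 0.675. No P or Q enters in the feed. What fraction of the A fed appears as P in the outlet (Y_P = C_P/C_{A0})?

0.136

Exit C_A = C_{A0}(1−X) = 4.66×0.325 = 1.514 kmol/m³.
In a CSTR the entire volume is at exit conditions, so r_P = 0.126×1.514^0.5 = 0.1551 and r_Q = 0.406×1.514 = 0.6149.
Fraction of consumed A going to P: r_P/(r_P+r_Q) = 0.2014.
C_P = 0.2014·C_{A0}·X = 0.2014×4.66×0.675 = 0.633 kmol/m³; Y_P = C_P/C_{A0} = 0.136.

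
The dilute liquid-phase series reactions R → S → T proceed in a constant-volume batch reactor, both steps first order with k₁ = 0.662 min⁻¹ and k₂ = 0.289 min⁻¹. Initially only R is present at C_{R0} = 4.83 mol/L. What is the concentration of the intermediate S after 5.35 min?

Solving the coupled first-order balances gives C_S(t) = [k₁/(k₂−k₁)]·C_{R0}·(e^(−k₁t) − e^(−k₂t)).
e^(−k₁t) = e^(−0.662×5.35) = e^(−3.542) = 0.02896; e^(−k₂t) = e^(−1.546) = 0.2131.
C_S = 0.662×4.83/(0.289−0.662) × (0.02896−0.2131) = (-8.572)×(-0.1841) = 1.578 mol/L.

1.58 mol/L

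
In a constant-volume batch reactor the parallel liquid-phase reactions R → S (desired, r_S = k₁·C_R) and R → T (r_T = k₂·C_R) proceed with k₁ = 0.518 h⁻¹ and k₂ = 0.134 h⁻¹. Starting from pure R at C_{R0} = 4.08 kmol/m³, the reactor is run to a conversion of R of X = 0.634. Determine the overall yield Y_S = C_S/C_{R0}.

C_R = C_{R0}(1−X) = 1.493 kmol/m³.
Both paths are first order in R, so the instantaneous fraction to S is constant: dC_S/d(−C_R) = k₁/(k₁+k₂) = 0.7945.
C_S = 0.7945·(C_{R0}−C_R) = 0.7945×2.587 = 2.06 kmol/m³.
Y_S = C_S/C_{R0} = 2.055/4.08 = 0.504.

0.504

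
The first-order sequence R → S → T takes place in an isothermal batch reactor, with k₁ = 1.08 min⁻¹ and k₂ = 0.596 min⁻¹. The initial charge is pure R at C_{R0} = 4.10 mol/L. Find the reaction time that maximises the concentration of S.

1.23 min

For first-order series the maximum of C_S occurs at t_opt = ln(k₂/k₁)/(k₂−k₁).
= ln(0.596/1.08)/(0.596−1.08) = ln(0.5519)/-0.4840 = -0.5945/-0.4840 = 1.23 min.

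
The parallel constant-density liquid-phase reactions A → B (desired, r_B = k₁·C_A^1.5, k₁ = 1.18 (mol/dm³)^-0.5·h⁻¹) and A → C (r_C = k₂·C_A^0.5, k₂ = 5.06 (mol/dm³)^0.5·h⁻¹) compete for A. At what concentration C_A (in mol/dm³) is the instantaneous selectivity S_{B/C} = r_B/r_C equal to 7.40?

S_{B/C} = (k₁/k₂)·C_A ⇒ C_A = S·k₂/k₁.
= 7.40×5.06/1.18 = 31.7 mol/dm³.

31.7 mol/dm³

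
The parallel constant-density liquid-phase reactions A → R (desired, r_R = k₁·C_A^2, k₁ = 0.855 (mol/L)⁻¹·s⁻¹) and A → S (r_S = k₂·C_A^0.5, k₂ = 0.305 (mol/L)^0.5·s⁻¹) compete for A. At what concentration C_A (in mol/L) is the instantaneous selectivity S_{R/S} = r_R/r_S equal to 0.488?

0.312 mol/L

S_{R/S} = (k₁/k₂)·C_A^1.5 ⇒ C_A = (S·k₂/k₁)^(1/1.5).
= (0.488×0.305/0.855)^(0.6667) = (0.1741)^(0.6667) = 0.312 mol/L.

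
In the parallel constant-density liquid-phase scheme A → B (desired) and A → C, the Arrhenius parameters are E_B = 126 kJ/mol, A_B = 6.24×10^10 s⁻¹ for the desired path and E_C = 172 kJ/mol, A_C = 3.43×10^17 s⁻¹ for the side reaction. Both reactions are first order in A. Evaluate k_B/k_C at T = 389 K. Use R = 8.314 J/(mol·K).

k_B/k_C = (A_B/A_C)·exp[−(E_B−E_C)/(RT)] = (A_B/A_C)·exp[(E_C−E_B)/(RT)].
(E_C−E_B)/(RT) = (172−126)×10³/(8.314×389) = 46000/3234 = 14.22.
k_B/k_C = (6.24×10^10/3.43×10^17)·exp(14.22) = 1.819×10^-7 × 1.503×10^6 = 0.274.
Since E_B < E_C, lowering the temperature improves selectivity toward B.

0.274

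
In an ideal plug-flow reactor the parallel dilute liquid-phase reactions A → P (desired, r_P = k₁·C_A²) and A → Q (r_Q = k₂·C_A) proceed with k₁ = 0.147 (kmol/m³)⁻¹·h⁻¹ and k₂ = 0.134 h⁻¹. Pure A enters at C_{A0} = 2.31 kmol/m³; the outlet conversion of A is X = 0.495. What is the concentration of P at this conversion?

0.744 kmol/m³

C_A = C_{A0}(1−X) = 1.167 kmol/m³.
Along a PFR/batch, dC_Q/dC_A = −r_Q/(r_P+r_Q) = −k₂/(k₂+k₁·C_A).
Integrating from C_{A0} to C_A: C_Q = (0.134/0.147)·ln[(0.134+0.147·2.31)/(0.134+0.147·1.17)] = 0.9116·ln(0.4736/0.3055) = 0.3996 kmol/m³.
Then C_P = (C_{A0}−C_A) − C_Q = 1.143 − 0.3996 = 0.7438 kmol/m³.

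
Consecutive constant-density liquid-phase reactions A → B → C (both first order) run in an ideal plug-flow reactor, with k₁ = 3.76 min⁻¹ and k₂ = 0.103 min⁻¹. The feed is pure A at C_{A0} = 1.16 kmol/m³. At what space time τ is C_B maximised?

0.984 min

The intermediate peaks when r₁ = r₂, i.e. k₁e^(−k₁τ) = k₂e^(−k₂τ), giving τ_opt = ln(k₂/k₁)/(k₂−k₁).
= ln(0.103/3.76)/(0.103−3.76) = ln(0.02739)/-3.657 = -3.597/-3.657 = 0.984 min.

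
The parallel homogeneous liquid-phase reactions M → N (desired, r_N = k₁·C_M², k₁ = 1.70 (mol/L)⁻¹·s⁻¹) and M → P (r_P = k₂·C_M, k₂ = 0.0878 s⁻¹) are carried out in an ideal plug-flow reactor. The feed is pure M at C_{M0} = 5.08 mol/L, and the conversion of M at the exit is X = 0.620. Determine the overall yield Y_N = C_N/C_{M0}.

C_M = C_{M0}(1−X) = 1.930 mol/L.
Along a PFR/batch, dC_P/dC_M = −r_P/(r_N+r_P) = −k₂/(k₂+k₁·C_M).
Integrating from C_{M0} to C_M: C_P = (0.0878/1.70)·ln[(0.0878+1.70·5.08)/(0.0878+1.70·1.93)] = 0.05165·ln(8.724/3.369) = 0.04913 mol/L.
Then C_N = (C_{M0}−C_M) − C_P = 3.150 − 0.04913 = 3.100 mol/L.
Y_N = C_N/C_{M0} = 3.100/5.08 = 0.610.

0.610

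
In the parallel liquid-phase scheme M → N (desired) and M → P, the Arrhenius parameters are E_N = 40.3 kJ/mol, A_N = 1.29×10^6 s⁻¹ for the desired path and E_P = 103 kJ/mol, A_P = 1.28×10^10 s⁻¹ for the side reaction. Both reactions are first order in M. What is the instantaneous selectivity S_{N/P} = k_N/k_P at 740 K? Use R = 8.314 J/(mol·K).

With equal orders, S_{N/P} = k_N/k_P = (A_N/A_P)·exp[(E_P−E_N)/(RT)].
(E_P−E_N)/(RT) = (103−40.3)×10³/(8.314×740) = 62700/6152 = 10.19.
k_N/k_P = (1.29×10^6/1.28×10^10)·exp(10.19) = 1.008×10^-4 × 26668 = 2.69.
Since E_N < E_P, lowering the temperature improves selectivity toward N.

2.69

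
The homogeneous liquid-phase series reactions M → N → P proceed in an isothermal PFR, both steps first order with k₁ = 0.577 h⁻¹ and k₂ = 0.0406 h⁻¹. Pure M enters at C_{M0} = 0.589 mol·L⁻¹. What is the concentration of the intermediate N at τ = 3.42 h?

0.463 mol·L⁻¹

Solving the coupled first-order balances gives C_N(τ) = [k₁/(k₂−k₁)]·C_{M0}·(e^(−k₁τ) − e^(−k₂τ)).
e^(−k₁τ) = e^(−0.577×3.42) = e^(−1.973) = 0.1390; e^(−k₂τ) = e^(−0.1389) = 0.8704.
C_N = 0.577×0.589/(0.0406−0.577) × (0.1390−0.8704) = (-0.6336)×(-0.7314) = 0.4634 mol·L⁻¹.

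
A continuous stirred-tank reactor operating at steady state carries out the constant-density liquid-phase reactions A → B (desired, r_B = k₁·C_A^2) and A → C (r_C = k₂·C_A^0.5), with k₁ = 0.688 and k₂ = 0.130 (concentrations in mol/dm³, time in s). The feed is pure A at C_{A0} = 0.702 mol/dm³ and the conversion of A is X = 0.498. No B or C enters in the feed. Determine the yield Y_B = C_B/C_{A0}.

Exit C_A = C_{A0}(1−X) = 0.702×0.502 = 0.3524 mol/dm³.
Rates in a CSTR are evaluated at the outlet concentration: r_B = 0.688×0.3524^2 = 0.08544, r_C = 0.130×0.3524^0.5 = 0.07717.
Fraction of consumed A going to B: r_B/(r_B+r_C) = 0.5254.
C_B = 0.5254·C_{A0}·X = 0.5254×0.702×0.498 = 0.184 mol/dm³; Y_B = C_B/C_{A0} = 0.262.

0.262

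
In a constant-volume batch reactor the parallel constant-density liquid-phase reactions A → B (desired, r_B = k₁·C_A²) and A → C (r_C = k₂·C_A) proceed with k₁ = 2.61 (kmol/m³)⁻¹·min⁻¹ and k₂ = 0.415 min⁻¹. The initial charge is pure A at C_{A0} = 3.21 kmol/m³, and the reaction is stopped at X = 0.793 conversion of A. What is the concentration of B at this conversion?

C_A = C_{A0}(1−X) = 0.6645 kmol/m³.
Along a PFR/batch, dC_C/dC_A = −r_C/(r_B+r_C) = −k₂/(k₂+k₁·C_A).
Integrating from C_{A0} to C_A: C_C = (0.415/2.61)·ln[(0.415+2.61·3.21)/(0.415+2.61·0.664)] = 0.1590·ln(8.793/2.149) = 0.2240 kmol/m³.
Then C_B = (C_{A0}−C_A) − C_C = 2.546 − 0.2240 = 2.322 kmol/m³.

2.32 kmol/m³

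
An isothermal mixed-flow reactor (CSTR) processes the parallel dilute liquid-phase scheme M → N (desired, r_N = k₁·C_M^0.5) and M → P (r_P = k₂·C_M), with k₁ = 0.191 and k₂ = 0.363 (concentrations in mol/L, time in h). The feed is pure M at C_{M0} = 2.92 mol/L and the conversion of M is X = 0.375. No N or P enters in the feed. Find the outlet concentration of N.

Exit C_M = C_{M0}(1−X) = 2.92×0.625 = 1.825 mol/L.
Rates in a CSTR are evaluated at the outlet concentration: r_N = 0.191×1.825^0.5 = 0.2580, r_P = 0.363×1.825 = 0.6625.
Fraction of consumed M going to N: r_N/(r_N+r_P) = 0.2803.
C_N = 0.2803·C_{M0}·X = 0.2803×2.92×0.375 = 0.307 mol/L.

0.307 mol/L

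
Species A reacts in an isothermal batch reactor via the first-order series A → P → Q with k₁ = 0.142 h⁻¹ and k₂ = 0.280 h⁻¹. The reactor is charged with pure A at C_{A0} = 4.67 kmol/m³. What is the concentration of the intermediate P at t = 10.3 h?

0.844 kmol/m³

The intermediate concentration in a first-order A→B→C sequence is C_P = k₁C_{A0}(e^(−k₁t) − e^(−k₂t))/(k₂−k₁).
e^(−k₁t) = e^(−0.142×10.3) = e^(−1.463) = 0.2316; e^(−k₂t) = e^(−2.884) = 0.05591.
C_P = 0.142×4.67/(0.280−0.142) × (0.2316−0.05591) = 4.805×0.1757 = 0.8444 kmol/m³.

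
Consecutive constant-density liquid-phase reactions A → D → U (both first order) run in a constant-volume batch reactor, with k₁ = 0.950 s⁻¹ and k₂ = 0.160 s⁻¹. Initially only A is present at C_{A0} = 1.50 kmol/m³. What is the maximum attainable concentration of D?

At the optimum, C_{D,max}/C_{A0} = (k₁/k₂)^[k₂/(k₂−k₁)].
= (0.950/0.160)^(0.160/(0.160−0.950)) = (5.938)^(-0.2025) = 0.6971.
C_{D,max} = 0.6971×1.50 = 1.05 kmol/m³.

1.05 kmol/m³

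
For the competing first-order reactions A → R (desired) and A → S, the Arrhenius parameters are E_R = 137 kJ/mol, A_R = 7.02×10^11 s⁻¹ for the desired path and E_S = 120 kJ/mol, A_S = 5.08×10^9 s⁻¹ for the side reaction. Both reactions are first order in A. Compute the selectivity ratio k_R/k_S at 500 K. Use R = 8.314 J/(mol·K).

Since both paths have the same order in A, the concentration cancels and S_{R/S} = k_R/k_S = (A_R/A_S)·exp[(E_S−E_R)/(RT)].
(E_S−E_R)/(RT) = (120−137)×10³/(8.314×500) = -17000/4157 = -4.089.
k_R/k_S = (7.02×10^11/5.08×10^9)·exp(-4.089) = 138.2 × 0.01675 = 2.31.
Since E_R > E_S, raising the temperature improves selectivity toward R.

2.31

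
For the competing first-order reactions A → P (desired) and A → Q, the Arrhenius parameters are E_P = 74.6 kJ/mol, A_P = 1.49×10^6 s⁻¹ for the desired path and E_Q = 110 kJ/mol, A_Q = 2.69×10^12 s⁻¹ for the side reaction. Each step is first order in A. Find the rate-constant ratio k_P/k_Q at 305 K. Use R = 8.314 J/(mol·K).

k_P/k_Q = (A_P/A_Q)·exp[−(E_P−E_Q)/(RT)] = (A_P/A_Q)·exp[(E_Q−E_P)/(RT)].
(E_Q−E_P)/(RT) = (110−74.6)×10³/(8.314×305) = 35400/2536 = 13.96.
k_P/k_Q = (1.49×10^6/2.69×10^12)·exp(13.96) = 5.539×10^-7 × 1.156×10^6 = 0.640.
Since E_P < E_Q, lowering the temperature improves selectivity toward P.

0.640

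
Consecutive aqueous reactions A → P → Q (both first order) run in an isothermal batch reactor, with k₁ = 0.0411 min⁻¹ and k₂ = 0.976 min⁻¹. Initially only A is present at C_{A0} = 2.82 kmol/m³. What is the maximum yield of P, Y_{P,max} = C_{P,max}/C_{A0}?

Evaluating C_P at t_opt = ln(k₂/k₁)/(k₂−k₁) gives C_{P,max}/C_{A0} = (k₁/k₂)^[k₂/(k₂−k₁)].
= (0.0411/0.976)^(0.976/(0.976−0.0411)) = (0.04211)^(1.044) = 0.03664.

0.0366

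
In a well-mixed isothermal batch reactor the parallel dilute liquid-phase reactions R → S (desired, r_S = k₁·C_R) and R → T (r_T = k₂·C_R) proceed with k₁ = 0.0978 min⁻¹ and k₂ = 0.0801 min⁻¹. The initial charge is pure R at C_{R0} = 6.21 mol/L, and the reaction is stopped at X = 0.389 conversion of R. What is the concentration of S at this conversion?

C_R = C_{R0}(1−X) = 3.794 mol/L.
Both paths are first order in R, so the instantaneous fraction to S is constant: dC_S/d(−C_R) = k₁/(k₁+k₂) = 0.5497.
C_S = 0.5497·(C_{R0}−C_R) = 0.5497×2.416 = 1.33 mol/L.

1.33 mol/L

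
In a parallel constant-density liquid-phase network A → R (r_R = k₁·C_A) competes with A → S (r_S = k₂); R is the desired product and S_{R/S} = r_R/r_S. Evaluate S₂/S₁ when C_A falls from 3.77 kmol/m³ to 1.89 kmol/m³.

S_{R/S} = (k₁/k₂)·C_A, so S₂/S₁ = (C_{A,2}/C_{A,1}).
= 1.89/3.77 = 0.501.

0.501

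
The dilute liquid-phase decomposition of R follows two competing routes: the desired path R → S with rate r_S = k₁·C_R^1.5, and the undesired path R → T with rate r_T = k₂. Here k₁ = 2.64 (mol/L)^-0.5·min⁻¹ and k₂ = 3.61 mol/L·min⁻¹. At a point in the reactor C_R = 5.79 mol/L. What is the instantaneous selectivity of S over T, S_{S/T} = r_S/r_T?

S_{S/T} = r_S/r_T = (k₁·C_R^1.5)/(k₂) = (k₁/k₂)·C_R^1.5.
= (2.64×5.790^1.5) / (3.61) = 36.78/3.610 = 10.2.
Since the desired path is higher order in R, keeping C_R high (PFR or concentrated feed) favours S.

10.2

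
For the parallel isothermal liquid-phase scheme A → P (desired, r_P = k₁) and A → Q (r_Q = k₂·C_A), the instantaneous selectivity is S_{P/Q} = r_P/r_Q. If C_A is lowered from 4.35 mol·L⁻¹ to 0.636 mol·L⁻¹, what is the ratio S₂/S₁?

S_{P/Q} = (k₁/k₂)·C_A⁻¹, so S₂/S₁ = (C_{A,2}/C_{A,1})⁻¹.
= 4.35/0.636 = 6.84.

6.84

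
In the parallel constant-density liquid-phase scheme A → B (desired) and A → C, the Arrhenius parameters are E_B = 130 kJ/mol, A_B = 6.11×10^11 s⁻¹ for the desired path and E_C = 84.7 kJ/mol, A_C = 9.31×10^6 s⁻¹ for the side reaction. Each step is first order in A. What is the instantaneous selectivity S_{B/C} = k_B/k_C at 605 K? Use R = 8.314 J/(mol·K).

Since both paths have the same order in A, the concentration cancels and S_{B/C} = k_B/k_C = (A_B/A_C)·exp[(E_C−E_B)/(RT)].
(E_C−E_B)/(RT) = (84.7−130)×10³/(8.314×605) = -45300/5030 = -9.006.
k_B/k_C = (6.11×10^11/9.31×10^6)·exp(-9.006) = 65628 × 1.227×10^-4 = 8.05.
Since E_B > E_C, raising the temperature improves selectivity toward B.

8.05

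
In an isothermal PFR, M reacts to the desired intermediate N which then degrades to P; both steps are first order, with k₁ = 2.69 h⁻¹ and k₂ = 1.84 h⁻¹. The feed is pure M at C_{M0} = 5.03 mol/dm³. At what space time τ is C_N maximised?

0.447 h

For first-order series the maximum of C_N occurs at τ_opt = ln(k₂/k₁)/(k₂−k₁).
= ln(1.84/2.69)/(1.84−2.69) = ln(0.6840)/-0.8500 = -0.3798/-0.8500 = 0.447 h.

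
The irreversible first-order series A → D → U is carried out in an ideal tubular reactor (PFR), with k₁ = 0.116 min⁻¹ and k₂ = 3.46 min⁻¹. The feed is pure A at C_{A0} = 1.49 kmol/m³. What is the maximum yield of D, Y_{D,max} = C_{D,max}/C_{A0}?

At the optimum, C_{D,max}/C_{A0} = (k₁/k₂)^[k₂/(k₂−k₁)].
= (0.116/3.46)^(3.46/(3.46−0.116)) = (0.03353)^(1.035) = 0.02980.

0.0298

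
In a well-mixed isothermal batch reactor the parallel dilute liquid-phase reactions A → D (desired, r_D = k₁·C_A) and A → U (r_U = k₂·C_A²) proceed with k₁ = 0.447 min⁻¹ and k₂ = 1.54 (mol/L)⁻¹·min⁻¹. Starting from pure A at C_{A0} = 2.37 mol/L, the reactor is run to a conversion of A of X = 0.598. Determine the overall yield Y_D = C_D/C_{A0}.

C_A = C_{A0}(1−X) = 0.9527 mol/L.
Along a PFR/batch, dC_D/dC_A = −r_D/(r_D+r_U) = −k₁/(k₁+k₂·C_A).
Integrating from C_{A0} to C_A: C_D = (0.447/1.54)·ln[(0.447+1.54·2.37)/(0.447+1.54·0.953)] = 0.2903·ln(4.097/1.914) = 0.2209 mol/L.
Y_D = C_D/C_{A0} = 0.2209/2.37 = 0.0932.

0.0932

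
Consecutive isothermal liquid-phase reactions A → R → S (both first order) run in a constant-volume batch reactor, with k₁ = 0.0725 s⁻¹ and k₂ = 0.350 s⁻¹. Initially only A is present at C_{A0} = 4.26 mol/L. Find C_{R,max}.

Evaluating C_R at t_opt = ln(k₂/k₁)/(k₂−k₁) gives C_{R,max}/C_{A0} = (k₁/k₂)^[k₂/(k₂−k₁)].
= (0.0725/0.350)^(0.350/(0.350−0.0725)) = (0.2071)^(1.261) = 0.1373.
C_{R,max} = 0.1373×4.26 = 0.585 mol/L.

0.585 mol/L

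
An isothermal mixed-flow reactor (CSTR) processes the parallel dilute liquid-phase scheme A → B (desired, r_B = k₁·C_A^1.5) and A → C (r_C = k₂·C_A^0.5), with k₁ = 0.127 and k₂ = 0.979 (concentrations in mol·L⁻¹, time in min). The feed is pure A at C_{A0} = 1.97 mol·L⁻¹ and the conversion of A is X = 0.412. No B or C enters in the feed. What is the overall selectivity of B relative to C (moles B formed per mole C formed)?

0.150

Exit C_A = C_{A0}(1−X) = 1.97×0.588 = 1.158 mol·L⁻¹.
Rates in a CSTR are evaluated at the outlet concentration: r_B = 0.127×1.158^1.5 = 0.1583, r_C = 0.979×1.158^0.5 = 1.054.
Overall selectivity = C_B/C_C = r_Bτ/(r_Cτ) = r_B/r_C = 0.150.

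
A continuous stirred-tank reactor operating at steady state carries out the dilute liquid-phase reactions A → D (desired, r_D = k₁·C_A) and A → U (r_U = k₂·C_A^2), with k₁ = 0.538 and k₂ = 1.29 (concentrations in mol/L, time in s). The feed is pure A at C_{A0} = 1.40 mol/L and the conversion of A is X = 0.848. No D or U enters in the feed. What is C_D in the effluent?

0.786 mol/L

Exit C_A = C_{A0}(1−X) = 1.40×0.152 = 0.2128 mol/L.
A CSTR operates uniformly at the exit composition, giving r_D = 0.1145 and r_U = 0.05842 (each k·C_A^n at C_A = 0.2128).
Fraction of consumed A going to D: r_D/(r_D+r_U) = 0.6621.
C_D = 0.6621·C_{A0}·X = 0.6621×1.40×0.848 = 0.786 mol/L.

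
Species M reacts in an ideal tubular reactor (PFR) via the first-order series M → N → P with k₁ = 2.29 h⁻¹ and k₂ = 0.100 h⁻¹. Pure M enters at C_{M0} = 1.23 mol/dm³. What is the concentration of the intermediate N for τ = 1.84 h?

1.05 mol/dm³

The intermediate concentration in a first-order A→B→C sequence is C_N = k₁C_{M0}(e^(−k₁τ) − e^(−k₂τ))/(k₂−k₁).
e^(−k₁τ) = e^(−2.29×1.84) = e^(−4.214) = 0.01479; e^(−k₂τ) = e^(−0.1840) = 0.8319.
C_N = 2.29×1.23/(0.100−2.29) × (0.01479−0.8319) = (-1.286)×(-0.8171) = 1.051 mol/dm³.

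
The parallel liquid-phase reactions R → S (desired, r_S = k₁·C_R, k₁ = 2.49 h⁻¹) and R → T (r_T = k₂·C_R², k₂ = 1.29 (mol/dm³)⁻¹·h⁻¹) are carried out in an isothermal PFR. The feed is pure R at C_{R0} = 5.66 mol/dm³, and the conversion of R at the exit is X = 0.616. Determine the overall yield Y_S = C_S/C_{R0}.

C_R = C_{R0}(1−X) = 2.173 mol/dm³.
Along a PFR/batch, dC_S/dC_R = −r_S/(r_S+r_T) = −k₁/(k₁+k₂·C_R).
Integrating from C_{R0} to C_R: C_S = (2.49/1.29)·ln[(2.49+1.29·5.66)/(2.49+1.29·2.17)] = 1.930·ln(9.791/5.294) = 1.187 mol/dm³.
Y_S = C_S/C_{R0} = 1.187/5.66 = 0.210.

0.210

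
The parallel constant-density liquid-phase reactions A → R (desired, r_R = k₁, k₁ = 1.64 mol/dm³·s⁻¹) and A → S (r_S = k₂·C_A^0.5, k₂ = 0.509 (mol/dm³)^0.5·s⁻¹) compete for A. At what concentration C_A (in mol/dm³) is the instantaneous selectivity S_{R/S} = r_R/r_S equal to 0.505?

S_{R/S} = (k₁/k₂)·C_A^-0.5 ⇒ C_A = (S·k₂/k₁)^(-2).
= (0.505×0.509/1.64)^(-2) = (0.1567)^(-2) = 40.7 mol/dm³.

40.7 mol/dm³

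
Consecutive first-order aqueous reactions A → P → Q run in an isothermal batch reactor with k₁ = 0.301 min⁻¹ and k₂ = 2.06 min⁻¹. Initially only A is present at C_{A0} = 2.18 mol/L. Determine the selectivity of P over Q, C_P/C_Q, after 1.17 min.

0.547

Solving the coupled first-order balances gives C_P(t) = [k₁/(k₂−k₁)]·C_{A0}·(e^(−k₁t) − e^(−k₂t)).
e^(−k₁t) = e^(−0.301×1.17) = e^(−0.3522) = 0.7032; e^(−k₂t) = e^(−2.410) = 0.08980.
C_P = 0.301×2.18/(2.06−0.301) × (0.7032−0.08980) = 0.3730×0.6134 = 0.2288 mol/L.
C_A = C_{A0}e^(−k₁t) = 1.533 mol/L, so C_Q = C_{A0}−C_A−C_P = 0.4183 mol/L; C_P/C_Q = 0.547.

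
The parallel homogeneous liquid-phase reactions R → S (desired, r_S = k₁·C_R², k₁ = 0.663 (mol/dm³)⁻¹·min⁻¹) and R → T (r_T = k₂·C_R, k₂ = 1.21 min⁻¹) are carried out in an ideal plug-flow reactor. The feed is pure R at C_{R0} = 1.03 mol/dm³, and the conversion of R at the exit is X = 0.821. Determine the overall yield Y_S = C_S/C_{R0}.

C_R = C_{R0}(1−X) = 0.1844 mol/dm³.
Along a PFR/batch, dC_T/dC_R = −r_T/(r_S+r_T) = −k₂/(k₂+k₁·C_R).
Integrating from C_{R0} to C_R: C_T = (1.21/0.663)·ln[(1.21+0.663·1.03)/(1.21+0.663·0.184)] = 1.825·ln(1.893/1.332) = 0.6410 mol/dm³.
Then C_S = (C_{R0}−C_R) − C_T = 0.8456 − 0.6410 = 0.2046 mol/dm³.
Y_S = C_S/C_{R0} = 0.2046/1.03 = 0.199.

0.199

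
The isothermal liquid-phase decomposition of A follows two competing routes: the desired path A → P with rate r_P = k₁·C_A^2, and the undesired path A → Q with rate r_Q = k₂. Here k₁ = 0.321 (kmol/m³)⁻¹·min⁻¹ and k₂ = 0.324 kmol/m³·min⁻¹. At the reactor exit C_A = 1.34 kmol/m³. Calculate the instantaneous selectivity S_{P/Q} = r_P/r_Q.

S_{P/Q} = r_P/r_Q = (k₁·C_A^2)/(k₂) = (k₁/k₂)·C_A^2.
= (0.321×1.340^2) / (0.324) = 0.5764/0.3240 = 1.78.
Since the desired path is higher order in A, keeping C_A high (PFR or concentrated feed) favours P.

1.78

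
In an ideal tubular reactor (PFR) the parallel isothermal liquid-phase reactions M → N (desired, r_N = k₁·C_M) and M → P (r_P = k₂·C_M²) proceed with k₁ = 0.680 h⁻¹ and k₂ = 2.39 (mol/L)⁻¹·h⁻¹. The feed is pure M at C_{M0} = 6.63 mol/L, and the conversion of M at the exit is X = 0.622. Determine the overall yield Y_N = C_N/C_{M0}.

C_M = C_{M0}(1−X) = 2.506 mol/L.
Along a PFR/batch, dC_N/dC_M = −r_N/(r_N+r_P) = −k₁/(k₁+k₂·C_M).
Integrating from C_{M0} to C_M: C_N = (0.680/2.39)·ln[(0.680+2.39·6.63)/(0.680+2.39·2.51)] = 0.2845·ln(16.53/6.670) = 0.2582 mol/L.
Y_N = C_N/C_{M0} = 0.2582/6.63 = 0.0389.

0.0389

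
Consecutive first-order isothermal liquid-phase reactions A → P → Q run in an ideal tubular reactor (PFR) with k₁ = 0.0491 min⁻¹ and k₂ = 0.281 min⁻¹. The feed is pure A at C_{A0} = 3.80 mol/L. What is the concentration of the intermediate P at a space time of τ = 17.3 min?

0.338 mol/L

The intermediate concentration in a first-order A→B→C sequence is C_P = k₁C_{A0}(e^(−k₁τ) − e^(−k₂τ))/(k₂−k₁).
e^(−k₁τ) = e^(−0.0491×17.3) = e^(−0.8494) = 0.4277; e^(−k₂τ) = e^(−4.861) = 0.007740.
C_P = 0.0491×3.80/(0.281−0.0491) × (0.4277−0.007740) = 0.8046×0.4199 = 0.3379 mol/L.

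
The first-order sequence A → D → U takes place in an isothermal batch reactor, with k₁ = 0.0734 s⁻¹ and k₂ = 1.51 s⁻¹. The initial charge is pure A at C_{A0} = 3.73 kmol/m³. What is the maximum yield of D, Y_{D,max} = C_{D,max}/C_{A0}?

0.0417

Evaluating C_D at t_opt = ln(k₂/k₁)/(k₂−k₁) gives C_{D,max}/C_{A0} = (k₁/k₂)^[k₂/(k₂−k₁)].
= (0.0734/1.51)^(1.51/(1.51−0.0734)) = (0.04861)^(1.051) = 0.04165.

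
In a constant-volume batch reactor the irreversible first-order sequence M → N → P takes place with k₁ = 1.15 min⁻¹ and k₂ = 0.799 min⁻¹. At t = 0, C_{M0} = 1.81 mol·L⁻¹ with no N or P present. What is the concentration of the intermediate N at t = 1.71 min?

The intermediate concentration in a first-order A→B→C sequence is C_N = k₁C_{M0}(e^(−k₁t) − e^(−k₂t))/(k₂−k₁).
e^(−k₁t) = e^(−1.15×1.71) = e^(−1.966) = 0.1399; e^(−k₂t) = e^(−1.366) = 0.2551.
C_N = 1.15×1.81/(0.799−1.15) × (0.1399−0.2551) = (-5.930)×(-0.1151) = 0.6826 mol·L⁻¹.

0.683 mol·L⁻¹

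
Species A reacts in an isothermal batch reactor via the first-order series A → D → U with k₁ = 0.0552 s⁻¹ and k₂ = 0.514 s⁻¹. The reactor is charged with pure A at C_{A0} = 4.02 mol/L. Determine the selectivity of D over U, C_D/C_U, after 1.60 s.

Solving the coupled first-order balances gives C_D(t) = [k₁/(k₂−k₁)]·C_{A0}·(e^(−k₁t) − e^(−k₂t)).
e^(−k₁t) = e^(−0.0552×1.60) = e^(−0.08832) = 0.9155; e^(−k₂t) = e^(−0.8224) = 0.4394.
C_D = 0.0552×4.02/(0.514−0.0552) × (0.9155−0.4394) = 0.4837×0.4761 = 0.2303 mol/L.
C_A = C_{A0}e^(−k₁t) = 3.680 mol/L, so C_U = C_{A0}−C_A−C_D = 0.1096 mol/L; C_D/C_U = 2.10.

2.10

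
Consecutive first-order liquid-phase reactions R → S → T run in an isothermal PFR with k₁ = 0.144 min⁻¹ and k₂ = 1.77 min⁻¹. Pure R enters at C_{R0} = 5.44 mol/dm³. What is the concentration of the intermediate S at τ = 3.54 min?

0.288 mol/dm³

For first-order series with pure R initially, C_S(τ) = k₁C_{R0}/(k₂−k₁)·(e^(−k₁τ) − e^(−k₂τ)).
e^(−k₁τ) = e^(−0.144×3.54) = e^(−0.5098) = 0.6006; e^(−k₂τ) = e^(−6.266) = 0.001900.
C_S = 0.144×5.44/(1.77−0.144) × (0.6006−0.001900) = 0.4818×0.5987 = 0.2885 mol/dm³.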